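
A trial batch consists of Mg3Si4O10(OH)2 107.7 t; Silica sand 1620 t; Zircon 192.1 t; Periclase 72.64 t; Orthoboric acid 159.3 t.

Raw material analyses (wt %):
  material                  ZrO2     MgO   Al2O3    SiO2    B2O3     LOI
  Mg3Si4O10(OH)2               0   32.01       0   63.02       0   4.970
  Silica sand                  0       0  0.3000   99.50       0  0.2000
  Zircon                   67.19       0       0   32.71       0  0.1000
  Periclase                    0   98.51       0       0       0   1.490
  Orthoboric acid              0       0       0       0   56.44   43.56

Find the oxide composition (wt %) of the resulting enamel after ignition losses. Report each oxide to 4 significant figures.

Rounding to 4 significant digits applies to each mid-chain value as printed. The whole derivation maintains full precision all the way through. Each reported result is rounded a single time; derived quantities (the totals, the five compositions, net glass mass, yield, LOI) are re-derived using the weight values at 2072 t of glass at full float precision, as they appear in the problem or answer text.
Per-oxide mass from batch:
  ZrO2: 192.1·0.6719 = 129.1 t
  MgO: 107.7·0.3201 + 72.64·0.9851 = 106.0 t
  Al2O3: 1620·0.003000 = 4.860 t
  SiO2: 107.7·0.6302 + 1620·0.9950 + 192.1·0.3271 = 1743 t
  B2O3: 159.3·0.5644 = 89.91 t
LOI: 107.7·0.04970 + 1620·0.002000 + 192.1·0.001000 + 72.64·0.01490 + 159.3·0.4356 = 79.26 t
Net of LOI, the glass mass = 2152 − 79.26 = 2072 t (equal to the oxide-mass sum)
percent by weight: oxide/glass ×100

Glass mass = 2072 t (batch 2152 − LOI 79.26).
Composition: ZrO2 6.228%, MgO 5.116%, Al2O3 0.2345%, SiO2 84.08%, B2O3 4.338%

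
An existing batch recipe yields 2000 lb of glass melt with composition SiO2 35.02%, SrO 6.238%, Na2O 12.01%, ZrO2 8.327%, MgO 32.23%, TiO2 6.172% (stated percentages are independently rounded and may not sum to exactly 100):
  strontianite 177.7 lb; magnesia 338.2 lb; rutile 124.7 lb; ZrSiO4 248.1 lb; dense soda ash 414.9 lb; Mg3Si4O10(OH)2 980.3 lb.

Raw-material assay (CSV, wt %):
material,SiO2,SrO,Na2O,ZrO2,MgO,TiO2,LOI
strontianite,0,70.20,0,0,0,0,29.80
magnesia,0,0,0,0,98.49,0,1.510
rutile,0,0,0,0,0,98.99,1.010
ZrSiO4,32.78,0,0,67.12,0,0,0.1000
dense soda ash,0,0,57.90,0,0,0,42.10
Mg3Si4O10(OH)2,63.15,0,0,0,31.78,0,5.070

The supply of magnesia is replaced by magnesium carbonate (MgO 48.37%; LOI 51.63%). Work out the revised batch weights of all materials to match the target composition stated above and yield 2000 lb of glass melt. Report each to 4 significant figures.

The working math runs at full precision from first step to last; in-progress results are shown (rounded to 4 significant figures) in the working. Every reported value undergoes a single rounding — the derived quantities are re-derived using the weight values for 2000 lb of glass at full precision (the totals, six oxide percentages, yield, net glass mass, LOI), as they appear in question or answer.
Oxide mass targets, per 2000 lb glass melt:
  SiO2: 35.02% × 2000 = 700.4 lb
  SrO: 6.238% × 2000 = 124.8 lb
  Na2O: 12.01% × 2000 = 240.2 lb
  ZrO2: 8.327% × 2000 = 166.5 lb
  MgO: 32.23% × 2000 = 644.6 lb
  TiO2: 6.172% × 2000 = 123.4 lb
Balance tally, oxide-wise, on the weights just shown, for the quoted basis mass (sums match the target masses within answer rounding):
  SiO2: 248.1·0.3278 + 980.3·0.6315 = 700.4 lb (target 700.4 lb)
  SrO: 177.7·0.7020 = 124.7 lb (target 124.8 lb)
  Na2O: 414.9·0.5790 = 240.2 lb (target 240.2 lb)
  ZrO2: 248.1·0.6712 = 166.5 lb (target 166.5 lb)
  MgO: 688.6·0.4837 + 980.3·0.3178 = 644.6 lb (target 644.6 lb)
  TiO2: 124.7·0.9899 = 123.4 lb (target 123.4 lb)
Glass-mass bookkeeping: batch total minus LOI = 2000 lb (per-oxide target masses sum to 2000 lb; against the stated basis, 2000 lb — deltas are rounding alone).
Summing the batch: Σ batch = 2634 lb; loss to ignition Σ batch·LOI = 634.4 lb; the yield ratio, glass ÷ batch: 75.92%.

Revised batch per 2000 lb glass melt:
  strontianite: 177.7 lb
  magnesium carbonate: 688.6 lb
  rutile: 124.7 lb
  ZrSiO4: 248.1 lb
  dense soda ash: 414.9 lb
  Mg3Si4O10(OH)2: 980.3 lb
Total batch = 2634 lb; LOI loss = 634.4 lb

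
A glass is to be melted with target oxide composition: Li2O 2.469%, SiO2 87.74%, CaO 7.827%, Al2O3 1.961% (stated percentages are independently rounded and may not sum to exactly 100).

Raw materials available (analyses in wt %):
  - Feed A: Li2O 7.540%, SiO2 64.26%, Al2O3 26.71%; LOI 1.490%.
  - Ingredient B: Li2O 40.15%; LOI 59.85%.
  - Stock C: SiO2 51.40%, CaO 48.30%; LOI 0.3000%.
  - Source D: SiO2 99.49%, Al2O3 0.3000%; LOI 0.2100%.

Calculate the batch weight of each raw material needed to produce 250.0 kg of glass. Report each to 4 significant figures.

In-progress results are printed, rounded to four significant digits, on the page — each numeric step carries full float precision all the way through; every reported figure is rounded a single time — derived quantities, including yield, ignition loss, glass mass, the four compositions, totals, are carried using the weight values on 250.0 kg of glass at exact precision, as set out in the problem or answer text.
Oxide mass targets, per 250.0 kg glass:
  Li2O: 2.469% × 250.0 = 6.172 kg
  SiO2: 87.74% × 250.0 = 219.4 kg
  CaO: 7.827% × 250.0 = 19.57 kg
  Al2O3: 1.961% × 250.0 = 4.902 kg
Checking each oxide sum with the batch weights as given, against the basis in use (oxide sums agree with the targets once rounding is allowed for):
  Li2O: 16.23·0.07540 + 12.33·0.4015 = 6.174 kg (target 6.172 kg)
  SiO2: 16.23·0.6426 + 40.51·0.5140 + 189.1·0.9949 = 219.4 kg (target 219.4 kg)
  CaO: 40.51·0.4830 = 19.57 kg (target 19.57 kg)
  Al2O3: 16.23·0.2671 + 189.1·0.003000 = 4.902 kg (target 4.902 kg)
Glass-mass bookkeeping: the batch minus its LOI: 250.0 kg (per-oxide target masses sum to 250.0 kg; against the stated basis, 250.0 kg — gaps are rounding artifacts).
Total batch = Σ batch = 258.2 kg; Σ batch·LOI gives LOI loss = 8.140 kg; the yield ratio, glass ÷ batch: 96.85%.

Batch per 250.0 kg glass:
  Feed A: 16.23 kg
  Ingredient B: 12.33 kg
  Stock C: 40.51 kg
  Source D: 189.1 kg
Total batch = 258.2 kg; LOI loss = 8.140 kg; yield = 96.85%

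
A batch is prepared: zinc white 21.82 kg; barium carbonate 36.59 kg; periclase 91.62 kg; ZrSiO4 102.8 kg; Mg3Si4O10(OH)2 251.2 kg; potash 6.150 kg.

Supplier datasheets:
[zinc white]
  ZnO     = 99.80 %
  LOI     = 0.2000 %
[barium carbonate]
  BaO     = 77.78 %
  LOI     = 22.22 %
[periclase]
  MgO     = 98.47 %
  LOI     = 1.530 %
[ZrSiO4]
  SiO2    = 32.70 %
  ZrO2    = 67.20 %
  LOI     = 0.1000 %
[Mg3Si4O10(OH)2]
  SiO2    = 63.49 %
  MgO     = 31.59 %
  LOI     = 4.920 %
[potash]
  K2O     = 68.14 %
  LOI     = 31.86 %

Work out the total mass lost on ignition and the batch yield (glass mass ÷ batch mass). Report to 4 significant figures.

The intermediate values are shown (rounded to 4 significant figures) in the working — every computation holds exact precision through every step; exactly one rounding is applied to each reported value — all derived quantities, including yield, net glass mass, ignition loss, totals, the six compositions, are re-derived using the weight values per 486.2 kg of glass at full precision as given in problem or answer.
LOI of each material in turn:
  zinc white: 21.82 × 0.002000 = 0.04364 kg
  barium carbonate: 36.59 × 0.2222 = 8.130 kg
  periclase: 91.62 × 0.01530 = 1.402 kg
  ZrSiO4: 102.8 × 0.001000 = 0.1028 kg
  Mg3Si4O10(OH)2: 251.2 × 0.04920 = 12.36 kg
  potash: 6.150 × 0.3186 = 1.959 kg
Total LOI = 24.00 kg
Glass = batch − LOI = 510.2 − 24.00 = 486.2 kg

LOI loss = 24.00 kg; glass = 486.2 kg; yield = 95.30%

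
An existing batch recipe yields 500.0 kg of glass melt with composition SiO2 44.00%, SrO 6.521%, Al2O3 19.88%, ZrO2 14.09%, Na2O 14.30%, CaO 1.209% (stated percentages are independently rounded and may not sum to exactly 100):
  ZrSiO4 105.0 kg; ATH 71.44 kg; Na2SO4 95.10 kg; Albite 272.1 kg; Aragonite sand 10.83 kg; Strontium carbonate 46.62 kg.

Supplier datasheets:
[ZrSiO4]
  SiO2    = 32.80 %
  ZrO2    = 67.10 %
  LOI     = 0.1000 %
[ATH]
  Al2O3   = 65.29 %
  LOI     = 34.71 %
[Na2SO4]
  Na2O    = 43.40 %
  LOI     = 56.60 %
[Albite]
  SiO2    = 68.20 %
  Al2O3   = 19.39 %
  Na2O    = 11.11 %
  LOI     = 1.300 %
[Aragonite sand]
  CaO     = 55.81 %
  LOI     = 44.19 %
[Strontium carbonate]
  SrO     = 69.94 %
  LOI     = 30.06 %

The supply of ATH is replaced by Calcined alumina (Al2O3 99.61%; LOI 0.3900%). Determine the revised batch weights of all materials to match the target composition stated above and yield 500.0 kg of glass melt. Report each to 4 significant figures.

All arithmetic maintains full float precision throughout. Working values appear (rounded to 4 significant digits) within the worked lines. Every reported figure is rounded exactly once. The derived quantities are recomputed at full float precision (the six compositions, totals, the yield, LOI, glass mass) from the batch weights for 500.0 kg of glass, as set out in the question or the answer.
The oxide mass targets at 500.0 kg glass melt:
  SiO2: 44.00% × 500.0 = 220.0 kg
  SrO: 6.521% × 500.0 = 32.60 kg
  Al2O3: 19.88% × 500.0 = 99.40 kg
  ZrO2: 14.09% × 500.0 = 70.45 kg
  Na2O: 14.30% × 500.0 = 71.50 kg
  CaO: 1.209% × 500.0 = 6.045 kg
A balance pass over the oxides, using the reported weights, on the stated basis (sum by sum, the targets are met once rounding is allowed for):
  SiO2: 105.0·0.3280 + 272.1·0.6820 = 220.0 kg (target 220.0 kg)
  SrO: 46.62·0.6994 = 32.61 kg (target 32.60 kg)
  Al2O3: 46.83·0.9961 + 272.1·0.1939 = 99.41 kg (target 99.40 kg)
  ZrO2: 105.0·0.6710 = 70.45 kg (target 70.45 kg)
  Na2O: 95.10·0.4340 + 272.1·0.1111 = 71.50 kg (target 71.50 kg)
  CaO: 10.83·0.5581 = 6.044 kg (target 6.045 kg)
Consistency of the glass mass: whole batch net of LOI = 500.0 kg (oxide target masses add up to 500.0 kg; versus the stated basis of 500.0 kg — differing by rounding only).
Total batch = Σ batch = 576.5 kg; Σ batch·LOI gives LOI loss = 76.45 kg; yield: glass divided by total = 86.74%.

Revised batch per 500.0 kg glass melt:
  ZrSiO4: 105.0 kg
  Calcined alumina: 46.83 kg
  Na2SO4: 95.10 kg
  Albite: 272.1 kg
  Aragonite sand: 10.83 kg
  Strontium carbonate: 46.62 kg
Total batch = 576.5 kg; LOI loss = 76.45 kg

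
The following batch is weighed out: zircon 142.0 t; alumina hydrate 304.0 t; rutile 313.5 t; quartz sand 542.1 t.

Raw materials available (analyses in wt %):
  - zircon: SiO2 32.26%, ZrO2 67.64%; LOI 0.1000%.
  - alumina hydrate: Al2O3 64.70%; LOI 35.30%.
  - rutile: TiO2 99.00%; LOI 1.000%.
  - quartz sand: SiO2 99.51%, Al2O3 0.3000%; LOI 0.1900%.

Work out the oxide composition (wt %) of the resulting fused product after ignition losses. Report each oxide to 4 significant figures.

All arithmetic keeps exact precision through the solve. Intermediates are printed rounded to 4 significant digits; a single rounding yields every reported result — all derived quantities (yield, totals, ignition loss, net glass mass, four oxide percentages) are computed from the weighed amounts per 1190 t of glass in full precision, as quoted within either problem or answer.
Per-oxide mass from batch:
  SiO2: 142.0·0.3226 + 542.1·0.9951 = 585.3 t
  Al2O3: 304.0·0.6470 + 542.1·0.003000 = 198.3 t
  TiO2: 313.5·0.9900 = 310.4 t
  ZrO2: 142.0·0.6764 = 96.05 t
LOI: 142.0·0.001000 + 304.0·0.3530 + 313.5·0.01000 + 542.1·0.001900 = 111.6 t
Net of LOI, the glass mass = 1302 − 111.6 = 1190 t (= the summed oxide contributions)
each wt % is 100 × oxide ÷ glass

Glass mass = 1190 t (batch 1302 − LOI 111.6).
Composition: SiO2 49.18%, Al2O3 16.67%, TiO2 26.08%, ZrO2 8.071%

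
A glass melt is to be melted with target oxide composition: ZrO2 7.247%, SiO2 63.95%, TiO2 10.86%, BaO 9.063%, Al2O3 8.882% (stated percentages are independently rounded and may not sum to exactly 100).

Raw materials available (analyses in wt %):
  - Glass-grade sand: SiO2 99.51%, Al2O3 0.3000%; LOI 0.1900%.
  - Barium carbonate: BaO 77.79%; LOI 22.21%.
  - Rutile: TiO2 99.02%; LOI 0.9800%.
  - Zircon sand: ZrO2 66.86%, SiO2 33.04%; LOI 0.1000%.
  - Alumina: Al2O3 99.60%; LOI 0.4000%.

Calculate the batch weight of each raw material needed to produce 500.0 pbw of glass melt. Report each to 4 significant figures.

In-progress results are shown (rounded to four significant figures) in the working — the whole derivation maintains exact precision through the solve — a single rounding completes each reported number; the derived quantities (the yield, five oxide percentages, the totals, glass mass, LOI) are recomputed at exact precision starting from the weights at 500.0 pbw of glass, as quoted within problem or answer.
Target oxide masses per 500.0 pbw glass melt:
  ZrO2: 7.247% × 500.0 = 36.24 pbw
  SiO2: 63.95% × 500.0 = 319.8 pbw
  TiO2: 10.86% × 500.0 = 54.30 pbw
  BaO: 9.063% × 500.0 = 45.32 pbw
  Al2O3: 8.882% × 500.0 = 44.41 pbw
Checking each oxide sum from the weights as reported, under the basis named above (sum by sum, the targets are met within answer rounding):
  ZrO2: 54.20·0.6686 = 36.24 pbw (target 36.24 pbw)
  SiO2: 303.3·0.9951 + 54.20·0.3304 = 319.7 pbw (target 319.8 pbw)
  TiO2: 54.84·0.9902 = 54.30 pbw (target 54.30 pbw)
  BaO: 58.25·0.7779 = 45.31 pbw (target 45.32 pbw)
  Al2O3: 303.3·0.003000 + 43.67·0.9960 = 44.41 pbw (target 44.41 pbw)
Consistency of the glass mass: total charge less LOI = 500.0 pbw (targets for the oxides total 500.0 pbw; stated basis 500.0 pbw — rounding explains the deltas).
Summing the batch: Σ batch = 514.3 pbw; Σ batch·LOI gives LOI loss = 14.28 pbw; yield, glass over the total, = 97.22%.

Batch per 500.0 pbw glass melt:
  Glass-grade sand: 303.3 pbw
  Barium carbonate: 58.25 pbw
  Rutile: 54.84 pbw
  Zircon sand: 54.20 pbw
  Alumina: 43.67 pbw
Total batch = 514.3 pbw; LOI loss = 14.28 pbw; yield = 97.22%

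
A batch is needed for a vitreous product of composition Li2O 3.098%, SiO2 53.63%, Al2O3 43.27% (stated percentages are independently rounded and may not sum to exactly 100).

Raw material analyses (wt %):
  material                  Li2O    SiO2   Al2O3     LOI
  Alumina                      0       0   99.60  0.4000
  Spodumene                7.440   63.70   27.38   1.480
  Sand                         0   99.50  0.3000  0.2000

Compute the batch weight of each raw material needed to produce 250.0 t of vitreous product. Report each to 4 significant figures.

All internal work carries full precision at every stage — in-progress results appear, with 4-significant-figure rounding, within the worked lines. A single rounding completes every reported result. The derived quantities are recomputed in exact precision (yield, the totals, three oxide percentages, glass mass, LOI) using the weight values at 250.0 t of glass as given in the problem or the answer.
Per-oxide target masses for 250.0 t vitreous product:
  Li2O: 3.098% × 250.0 = 7.745 t
  SiO2: 53.63% × 250.0 = 134.1 t
  Al2O3: 43.27% × 250.0 = 108.2 t
A balance pass over the oxides, using the reported weights, for the quoted basis mass (every target is met by its sum net of answer rounding effects):
  Li2O: 104.1·0.07440 = 7.745 t (target 7.745 t)
  SiO2: 104.1·0.6370 + 68.10·0.9950 = 134.1 t (target 134.1 t)
  Al2O3: 79.79·0.9960 + 104.1·0.2738 + 68.10·0.003000 = 108.2 t (target 108.2 t)
Glass-mass closure: the batch minus its LOI: 250.0 t (targets for the oxides total 250.0 t; the stated basis being 250.0 t — rounding explains the deltas).
Adding the batch up: Σ batch = 252.0 t; LOI loss = Σ batch·LOI = 1.996 t; yield, glass over the total, = 99.21%.

Batch per 250.0 t vitreous product:
  Alumina: 79.79 t
  Spodumene: 104.1 t
  Sand: 68.10 t
Total batch = 252.0 t; LOI loss = 1.996 t; yield = 99.21%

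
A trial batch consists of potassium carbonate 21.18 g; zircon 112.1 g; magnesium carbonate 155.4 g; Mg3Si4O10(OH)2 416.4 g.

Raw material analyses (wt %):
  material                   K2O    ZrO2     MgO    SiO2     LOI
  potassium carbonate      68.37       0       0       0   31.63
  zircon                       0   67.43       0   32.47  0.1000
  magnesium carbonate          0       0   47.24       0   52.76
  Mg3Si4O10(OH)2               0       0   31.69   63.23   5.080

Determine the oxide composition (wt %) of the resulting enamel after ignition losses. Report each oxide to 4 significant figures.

The whole derivation keeps exact precision in every operation — intermediates are displayed rounded off to 4 significant figures between the steps. Each reported result is rounded just once — all derived quantities are re-derived using the weight values at 595.1 g of glass in full float precision (net glass mass, LOI, totals, yield, the four compositions), as set out in the problem or the answer.
Oxide-by-oxide delivered mass:
  K2O: 21.18·0.6837 = 14.48 g
  ZrO2: 112.1·0.6743 = 75.59 g
  MgO: 155.4·0.4724 + 416.4·0.3169 = 205.4 g
  SiO2: 112.1·0.3247 + 416.4·0.6323 = 299.7 g
LOI: 21.18·0.3163 + 112.1·0.001000 + 155.4·0.5276 + 416.4·0.05080 = 110.0 g
batch − LOI leaves glass = 705.1 − 110.0 = 595.1 g (consistent with Σ oxide mass)
each oxide over glass, ×100, is wt %

Glass mass = 595.1 g (batch 705.1 − LOI 110.0).
Composition: K2O 2.433%, ZrO2 12.70%, MgO 34.51%, SiO2 50.36%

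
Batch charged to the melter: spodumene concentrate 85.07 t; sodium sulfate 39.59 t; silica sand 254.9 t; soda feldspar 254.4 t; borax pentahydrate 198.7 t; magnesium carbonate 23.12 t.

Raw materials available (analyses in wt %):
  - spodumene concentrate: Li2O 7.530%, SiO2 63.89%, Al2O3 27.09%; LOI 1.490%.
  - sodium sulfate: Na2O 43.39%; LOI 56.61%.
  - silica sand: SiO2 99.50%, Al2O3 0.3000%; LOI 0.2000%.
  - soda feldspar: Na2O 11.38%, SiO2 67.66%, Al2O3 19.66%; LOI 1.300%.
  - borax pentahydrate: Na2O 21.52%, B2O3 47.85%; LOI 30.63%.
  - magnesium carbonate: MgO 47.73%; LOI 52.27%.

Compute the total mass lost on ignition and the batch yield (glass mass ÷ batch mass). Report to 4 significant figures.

All arithmetic holds full float precision through every step — working values are shown rounded to four significant digits when written out. Exactly one rounding goes into each reported figure; derived quantities, including ignition loss, net glass mass, yield, totals, the six compositions, are computed using the weight values for 755.3 t of glass in full float precision, as written in the problem or the answer.
Per-material ignition loss:
  spodumene concentrate: 85.07 × 0.01490 = 1.268 t
  sodium sulfate: 39.59 × 0.5661 = 22.41 t
  silica sand: 254.9 × 0.002000 = 0.5098 t
  soda feldspar: 254.4 × 0.01300 = 3.307 t
  borax pentahydrate: 198.7 × 0.3063 = 60.86 t
  magnesium carbonate: 23.12 × 0.5227 = 12.08 t
Total LOI = 100.4 t
Glass = batch − LOI = 855.8 − 100.4 = 755.3 t

LOI loss = 100.4 t; glass = 755.3 t; yield = 88.26%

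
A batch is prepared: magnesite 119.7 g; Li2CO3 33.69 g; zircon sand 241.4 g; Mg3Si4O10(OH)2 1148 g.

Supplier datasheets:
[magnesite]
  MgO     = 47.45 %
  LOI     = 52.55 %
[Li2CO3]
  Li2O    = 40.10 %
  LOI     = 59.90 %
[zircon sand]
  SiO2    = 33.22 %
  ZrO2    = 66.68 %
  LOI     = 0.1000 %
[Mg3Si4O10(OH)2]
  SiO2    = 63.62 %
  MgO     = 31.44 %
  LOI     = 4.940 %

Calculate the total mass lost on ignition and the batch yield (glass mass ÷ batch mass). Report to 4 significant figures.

Each numeric step carries full precision end to end; intermediates are printed rounded to 4 significant figures as written — every reported value is rounded once only; derived quantities (net glass mass, LOI, the four compositions, totals, yield) are computed starting from the weights on 1403 g of glass at full float precision as set out in either problem or answer.
Material-by-material LOI:
  magnesite: 119.7 × 0.5255 = 62.90 g
  Li2CO3: 33.69 × 0.5990 = 20.18 g
  zircon sand: 241.4 × 0.001000 = 0.2414 g
  Mg3Si4O10(OH)2: 1148 × 0.04940 = 56.71 g
Total LOI = 140.0 g
Glass = batch − LOI = 1543 − 140.0 = 1403 g

LOI loss = 140.0 g; glass = 1403 g; yield = 90.92%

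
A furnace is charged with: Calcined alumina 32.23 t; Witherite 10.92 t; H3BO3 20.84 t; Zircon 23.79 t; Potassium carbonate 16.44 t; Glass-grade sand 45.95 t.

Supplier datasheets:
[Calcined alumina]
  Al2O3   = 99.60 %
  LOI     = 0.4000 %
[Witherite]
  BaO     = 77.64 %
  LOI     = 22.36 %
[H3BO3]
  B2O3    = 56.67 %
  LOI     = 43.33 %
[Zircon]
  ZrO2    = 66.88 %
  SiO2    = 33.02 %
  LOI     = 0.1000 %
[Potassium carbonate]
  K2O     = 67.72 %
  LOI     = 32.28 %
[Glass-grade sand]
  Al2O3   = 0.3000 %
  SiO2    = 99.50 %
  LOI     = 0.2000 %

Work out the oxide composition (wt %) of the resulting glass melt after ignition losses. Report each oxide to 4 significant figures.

Glass mass = 133.1 t (batch 150.2 − LOI 17.02).
Composition: K2O 8.362%, BaO 6.368%, B2O3 8.870%, ZrO2 11.95%, Al2O3 24.21%, SiO2 40.24%

Mid-chain values are printed rounded to 4 significant digits within the worked lines; every computation holds full float precision at each step — every reported result sees exactly one rounding. All derived quantities (net glass mass, the yield, totals, ignition loss, the six compositions) are re-derived at full float precision starting from the weights for 133.1 t of glass, as written in either problem or answer.
Oxide masses out of the charge:
  K2O: 16.44·0.6772 = 11.13 t
  BaO: 10.92·0.7764 = 8.478 t
  B2O3: 20.84·0.5667 = 11.81 t
  ZrO2: 23.79·0.6688 = 15.91 t
  Al2O3: 32.23·0.9960 + 45.95·0.003000 = 32.24 t
  SiO2: 23.79·0.3302 + 45.95·0.9950 = 53.58 t
LOI: 32.23·0.004000 + 10.92·0.2236 + 20.84·0.4333 + 23.79·0.001000 + 16.44·0.3228 + 45.95·0.002000 = 17.02 t
batch − LOI leaves glass = 150.2 − 17.02 = 133.1 t (consistent with Σ oxide mass)
percent share: oxide ÷ glass, ×100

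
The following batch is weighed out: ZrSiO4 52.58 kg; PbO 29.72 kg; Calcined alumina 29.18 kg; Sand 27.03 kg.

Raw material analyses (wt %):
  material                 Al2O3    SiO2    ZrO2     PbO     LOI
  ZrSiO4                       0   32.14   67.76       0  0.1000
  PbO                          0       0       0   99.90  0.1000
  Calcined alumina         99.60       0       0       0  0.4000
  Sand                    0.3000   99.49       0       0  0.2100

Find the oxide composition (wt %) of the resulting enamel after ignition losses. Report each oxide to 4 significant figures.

The working math maintains exact precision through the solve. Mid-chain values are printed rounded to 4 significant digits across the worked steps; every reported result is rounded only once; derived quantities, which include yield, four oxide percentages, totals, glass mass, ignition loss, are carried at full float precision, as they appear in either problem or answer, from the batch weights at 138.3 kg of glass.
Mass of each oxide from the mix:
  Al2O3: 29.18·0.9960 + 27.03·0.003000 = 29.14 kg
  SiO2: 52.58·0.3214 + 27.03·0.9949 = 43.79 kg
  ZrO2: 52.58·0.6776 = 35.63 kg
  PbO: 29.72·0.9990 = 29.69 kg
LOI: 52.58·0.001000 + 29.72·0.001000 + 29.18·0.004000 + 27.03·0.002100 = 0.2558 kg
Resulting glass, batch − LOI: 138.5 − 0.2558 = 138.3 kg (equal to the oxide-mass sum)
wt % = 100 × oxide mass / glass mass

Glass mass = 138.3 kg (batch 138.5 − LOI 0.2558).
Composition: Al2O3 21.08%, SiO2 31.67%, ZrO2 25.77%, PbO 21.48%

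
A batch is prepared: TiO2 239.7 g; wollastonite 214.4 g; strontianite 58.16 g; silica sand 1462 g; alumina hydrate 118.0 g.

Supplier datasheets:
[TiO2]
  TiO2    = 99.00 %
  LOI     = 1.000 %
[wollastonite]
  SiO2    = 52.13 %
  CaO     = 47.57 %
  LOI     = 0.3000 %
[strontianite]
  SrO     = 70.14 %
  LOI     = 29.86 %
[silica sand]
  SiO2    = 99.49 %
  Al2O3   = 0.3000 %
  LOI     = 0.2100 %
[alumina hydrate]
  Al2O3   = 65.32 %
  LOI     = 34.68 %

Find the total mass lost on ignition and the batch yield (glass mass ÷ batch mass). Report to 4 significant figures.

Each numeric step keeps exact precision from first step to last; working values appear rounded to four significant digits. A single rounding completes each reported result; all derived quantities are re-derived in exact precision (glass mass, five oxide percentages, the yield, ignition loss, the totals) using the weight values on 2028 g of glass exactly as printed in the problem or answer text.
Material-by-material LOI:
  TiO2: 239.7 × 0.01000 = 2.397 g
  wollastonite: 214.4 × 0.003000 = 0.6432 g
  strontianite: 58.16 × 0.2986 = 17.37 g
  silica sand: 1462 × 0.002100 = 3.070 g
  alumina hydrate: 118.0 × 0.3468 = 40.92 g
Total LOI = 64.40 g
Glass = batch − LOI = 2092 − 64.40 = 2028 g

LOI loss = 64.40 g; glass = 2028 g; yield = 96.92%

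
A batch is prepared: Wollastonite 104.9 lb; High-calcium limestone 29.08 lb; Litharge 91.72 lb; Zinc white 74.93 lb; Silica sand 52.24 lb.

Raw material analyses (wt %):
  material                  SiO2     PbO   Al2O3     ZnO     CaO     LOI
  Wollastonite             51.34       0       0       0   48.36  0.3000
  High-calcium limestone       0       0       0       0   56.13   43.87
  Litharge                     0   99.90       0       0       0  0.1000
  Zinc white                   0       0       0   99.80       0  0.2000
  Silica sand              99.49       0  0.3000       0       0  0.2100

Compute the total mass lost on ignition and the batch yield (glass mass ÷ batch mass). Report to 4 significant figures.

LOI loss = 13.42 lb; glass = 339.4 lb; yield = 96.20%

The intermediate values appear rounded off to 4 significant figures across the worked steps — every computation keeps exact precision end to end; every reported number takes exactly one rounding; all derived quantities (net glass mass, the five compositions, yield, ignition loss, totals) are recomputed in full precision using the weight values per 339.4 lb of glass exactly as shown in either problem or answer.
Each material's LOI contribution:
  Wollastonite: 104.9 × 0.003000 = 0.3147 lb
  High-calcium limestone: 29.08 × 0.4387 = 12.76 lb
  Litharge: 91.72 × 0.001000 = 0.09172 lb
  Zinc white: 74.93 × 0.002000 = 0.1499 lb
  Silica sand: 52.24 × 0.002100 = 0.1097 lb
Total LOI = 13.42 lb
Glass = batch − LOI = 352.9 − 13.42 = 339.4 lb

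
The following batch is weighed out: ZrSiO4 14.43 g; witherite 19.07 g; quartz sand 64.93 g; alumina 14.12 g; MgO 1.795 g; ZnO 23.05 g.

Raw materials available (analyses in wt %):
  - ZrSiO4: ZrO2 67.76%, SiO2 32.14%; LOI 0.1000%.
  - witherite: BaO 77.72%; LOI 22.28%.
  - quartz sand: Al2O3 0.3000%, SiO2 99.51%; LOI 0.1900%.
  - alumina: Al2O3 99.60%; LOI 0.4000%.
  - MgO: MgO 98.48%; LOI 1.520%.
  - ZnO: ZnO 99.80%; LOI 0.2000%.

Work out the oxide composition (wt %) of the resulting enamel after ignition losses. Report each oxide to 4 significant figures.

Glass mass = 132.9 g (batch 137.4 − LOI 4.516).
Composition: BaO 11.15%, MgO 1.330%, ZrO2 7.358%, ZnO 17.31%, Al2O3 10.73%, SiO2 52.11%

Mid-chain values appear, rounded to 4 significant digits, in the printout. The whole derivation keeps full precision all the way through. Every reported value carries a single rounding — derived quantities (the six compositions, totals, LOI, glass mass, yield) are rebuilt at full float precision using the weight values at 132.9 g of glass as quoted within the problem or answer text.
Delivered oxide masses:
  BaO: 19.07·0.7772 = 14.82 g
  MgO: 1.795·0.9848 = 1.768 g
  ZrO2: 14.43·0.6776 = 9.778 g
  ZnO: 23.05·0.9980 = 23.00 g
  Al2O3: 64.93·0.003000 + 14.12·0.9960 = 14.26 g
  SiO2: 14.43·0.3214 + 64.93·0.9951 = 69.25 g
LOI: 14.43·0.001000 + 19.07·0.2228 + 64.93·0.001900 + 14.12·0.004000 + 1.795·0.01520 + 23.05·0.002000 = 4.516 g
Glass mass = batch − LOI = 137.4 − 4.516 = 132.9 g (consistent with Σ oxide mass)
percent by weight: oxide/glass ×100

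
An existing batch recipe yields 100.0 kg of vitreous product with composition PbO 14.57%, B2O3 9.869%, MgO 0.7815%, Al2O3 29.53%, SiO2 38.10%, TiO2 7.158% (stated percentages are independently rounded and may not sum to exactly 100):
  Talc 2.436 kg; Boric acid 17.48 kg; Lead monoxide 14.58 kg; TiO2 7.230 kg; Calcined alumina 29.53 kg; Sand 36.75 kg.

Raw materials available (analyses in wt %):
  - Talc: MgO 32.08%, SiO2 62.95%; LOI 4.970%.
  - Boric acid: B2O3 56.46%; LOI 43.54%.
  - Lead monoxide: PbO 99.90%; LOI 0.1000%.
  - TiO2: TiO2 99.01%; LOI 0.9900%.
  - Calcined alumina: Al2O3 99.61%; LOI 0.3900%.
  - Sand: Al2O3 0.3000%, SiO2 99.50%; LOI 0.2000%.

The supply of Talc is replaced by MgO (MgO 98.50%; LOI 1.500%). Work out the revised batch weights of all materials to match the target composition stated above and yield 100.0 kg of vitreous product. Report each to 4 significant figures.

In-progress results are printed (rounded to 4 significant figures) as written — the working math maintains full float precision at every stage. Every reported value is rounded a single time. All derived quantities, which include ignition loss, net glass mass, the totals, the six compositions, the yield, are re-derived in full precision, as they appear in the problem or answer text, from the weighed amounts at 100.0 kg of glass.
Target masses of each oxide per 100.0 kg vitreous product:
  PbO: 14.57% × 100.0 = 14.57 kg
  B2O3: 9.869% × 100.0 = 9.869 kg
  MgO: 0.7815% × 100.0 = 0.7815 kg
  Al2O3: 29.53% × 100.0 = 29.53 kg
  SiO2: 38.10% × 100.0 = 38.10 kg
  TiO2: 7.158% × 100.0 = 7.158 kg
Verifying the oxide balance per the reported batch figures, versus the basis set out (sums match the target masses modulo rounding of the values):
  PbO: 14.58·0.9990 = 14.57 kg (target 14.57 kg)
  B2O3: 17.48·0.5646 = 9.869 kg (target 9.869 kg)
  MgO: 0.7934·0.9850 = 0.7815 kg (target 0.7815 kg)
  Al2O3: 29.53·0.9961 + 38.29·0.003000 = 29.53 kg (target 29.53 kg)
  SiO2: 38.29·0.9950 = 38.10 kg (target 38.10 kg)
  TiO2: 7.230·0.9901 = 7.158 kg (target 7.158 kg)
Glass-mass sanity pass: Σ batch − LOI loss = 100.0 kg (oxide target masses add up to 100.0 kg; against the stated basis, 100.0 kg — any gap is answer rounding).
Batch grand total — Σ batch = 107.9 kg; loss to ignition Σ batch·LOI = 7.901 kg; glass ÷ batch gives a yield of 92.68%.

Revised batch per 100.0 kg vitreous product:
  MgO: 0.7934 kg
  Boric acid: 17.48 kg
  Lead monoxide: 14.58 kg
  TiO2: 7.230 kg
  Calcined alumina: 29.53 kg
  Sand: 38.29 kg
Total batch = 107.9 kg; LOI loss = 7.901 kg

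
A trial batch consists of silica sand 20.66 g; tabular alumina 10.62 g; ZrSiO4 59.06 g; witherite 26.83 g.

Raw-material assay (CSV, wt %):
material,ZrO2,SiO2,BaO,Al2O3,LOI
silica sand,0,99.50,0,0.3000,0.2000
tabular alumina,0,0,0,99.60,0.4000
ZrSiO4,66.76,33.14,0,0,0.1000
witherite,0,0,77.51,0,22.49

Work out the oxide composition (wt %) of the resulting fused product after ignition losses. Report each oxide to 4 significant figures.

Working values are printed with 4-significant-digit rounding when written out; each numeric step maintains exact precision end to end. Every reported figure sees exactly one rounding — all derived quantities, including LOI, four oxide percentages, net glass mass, yield, totals, are recomputed starting from the weights per 111.0 g of glass in exact precision as set out in the problem or the answer.
What the batch supplies per oxide:
  ZrO2: 59.06·0.6676 = 39.43 g
  SiO2: 20.66·0.9950 + 59.06·0.3314 = 40.13 g
  BaO: 26.83·0.7751 = 20.80 g
  Al2O3: 20.66·0.003000 + 10.62·0.9960 = 10.64 g
LOI: 20.66·0.002000 + 10.62·0.004000 + 59.06·0.001000 + 26.83·0.2249 = 6.177 g
Glass mass = batch − LOI = 117.2 − 6.177 = 111.0 g (matching Σ of the oxides)
percent share: oxide ÷ glass, ×100

Glass mass = 111.0 g (batch 117.2 − LOI 6.177).
Composition: ZrO2 35.52%, SiO2 36.15%, BaO 18.74%, Al2O3 9.586%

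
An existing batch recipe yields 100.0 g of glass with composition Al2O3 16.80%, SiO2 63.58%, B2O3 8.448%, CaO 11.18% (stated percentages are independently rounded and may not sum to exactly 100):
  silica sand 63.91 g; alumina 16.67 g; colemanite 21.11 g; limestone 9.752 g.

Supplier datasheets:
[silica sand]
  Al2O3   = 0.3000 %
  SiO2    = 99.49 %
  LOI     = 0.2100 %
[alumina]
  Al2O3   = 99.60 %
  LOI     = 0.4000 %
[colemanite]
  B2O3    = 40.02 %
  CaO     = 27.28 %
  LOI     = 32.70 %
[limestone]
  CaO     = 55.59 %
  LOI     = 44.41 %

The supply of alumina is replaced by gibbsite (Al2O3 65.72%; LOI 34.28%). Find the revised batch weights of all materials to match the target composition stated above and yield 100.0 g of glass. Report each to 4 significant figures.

The working math holds exact precision from start to finish — mid-chain values are displayed (rounded to 4 significant figures) at each printed step. A single rounding finalizes each reported result — the derived quantities, including the yield, LOI, net glass mass, the four compositions, the totals, are re-derived starting from the weights for 100.0 g of glass at full precision, as set out in the problem or the answer.
Per-oxide target masses for 100.0 g glass:
  Al2O3: 16.80% × 100.0 = 16.80 g
  SiO2: 63.58% × 100.0 = 63.58 g
  B2O3: 8.448% × 100.0 = 8.448 g
  CaO: 11.18% × 100.0 = 11.18 g
Mass-balance tally per oxide working from each reported weight, at the basis given (target by target, the sums agree once rounding is allowed for):
  Al2O3: 63.91·0.003000 + 25.27·0.6572 = 16.80 g (target 16.80 g)
  SiO2: 63.91·0.9949 = 63.58 g (target 63.58 g)
  B2O3: 21.11·0.4002 = 8.448 g (target 8.448 g)
  CaO: 21.11·0.2728 + 9.752·0.5559 = 11.18 g (target 11.18 g)
Consistency of the glass mass: batch total minus LOI = 100.0 g (oxide target masses add up to 100.0 g; against the stated basis, 100.0 g — differing by rounding only).
Whole-batch sum: Σ batch = 120.0 g; LOI loss = Σ batch·LOI = 20.03 g; yield, glass over the total, = 83.31%.

Revised batch per 100.0 g glass:
  silica sand: 63.91 g
  gibbsite: 25.27 g
  colemanite: 21.11 g
  limestone: 9.752 g
Total batch = 120.0 g; LOI loss = 20.03 g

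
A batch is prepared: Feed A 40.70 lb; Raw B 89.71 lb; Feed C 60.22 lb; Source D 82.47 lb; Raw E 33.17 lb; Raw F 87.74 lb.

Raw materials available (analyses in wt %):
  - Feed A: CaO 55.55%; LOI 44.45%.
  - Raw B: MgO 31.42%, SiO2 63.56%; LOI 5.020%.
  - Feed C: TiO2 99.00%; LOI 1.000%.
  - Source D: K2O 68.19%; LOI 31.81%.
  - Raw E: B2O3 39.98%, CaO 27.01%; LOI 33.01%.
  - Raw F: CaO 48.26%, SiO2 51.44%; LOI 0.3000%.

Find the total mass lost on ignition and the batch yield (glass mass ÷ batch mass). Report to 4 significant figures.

Working values are shown (rounded to 4 significant digits) alongside each step. All arithmetic runs at full precision in every operation. Every reported number receives exactly one rounding; all derived quantities (the totals, glass mass, the yield, ignition loss, the six compositions) are re-derived in exact precision from the batch weights per 333.4 lb of glass, as written in either problem or answer.
Each material's LOI contribution:
  Feed A: 40.70 × 0.4445 = 18.09 lb
  Raw B: 89.71 × 0.05020 = 4.503 lb
  Feed C: 60.22 × 0.01000 = 0.6022 lb
  Source D: 82.47 × 0.3181 = 26.23 lb
  Raw E: 33.17 × 0.3301 = 10.95 lb
  Raw F: 87.74 × 0.003000 = 0.2632 lb
Total LOI = 60.64 lb
Glass = batch − LOI = 394.0 − 60.64 = 333.4 lb

LOI loss = 60.64 lb; glass = 333.4 lb; yield = 84.61%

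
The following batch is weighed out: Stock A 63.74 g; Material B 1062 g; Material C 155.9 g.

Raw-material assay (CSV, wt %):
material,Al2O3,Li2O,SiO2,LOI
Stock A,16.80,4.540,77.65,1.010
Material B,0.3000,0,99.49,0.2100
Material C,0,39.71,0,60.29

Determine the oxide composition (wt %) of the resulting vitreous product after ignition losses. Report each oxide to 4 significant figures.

Glass mass = 1185 g (batch 1282 − LOI 96.87).
Composition: Al2O3 1.173%, Li2O 5.470%, SiO2 93.36%

In-progress results are printed (rounded to four significant figures) at each printed step — every computation carries full float precision from start to finish — each reported figure is rounded a single time; all derived quantities (the totals, the three compositions, glass mass, the yield, ignition loss) are computed in full precision from the weighed amounts per 1185 g of glass, as set out in question or answer.
What the batch supplies per oxide:
  Al2O3: 63.74·0.1680 + 1062·0.003000 = 13.89 g
  Li2O: 63.74·0.04540 + 155.9·0.3971 = 64.80 g
  SiO2: 63.74·0.7765 + 1062·0.9949 = 1106 g
LOI: 63.74·0.01010 + 1062·0.002100 + 155.9·0.6029 = 96.87 g
The glass mass, total less LOI, = 1282 − 96.87 = 1185 g (= the summed oxide contributions)
wt % = oxide mass / glass mass × 100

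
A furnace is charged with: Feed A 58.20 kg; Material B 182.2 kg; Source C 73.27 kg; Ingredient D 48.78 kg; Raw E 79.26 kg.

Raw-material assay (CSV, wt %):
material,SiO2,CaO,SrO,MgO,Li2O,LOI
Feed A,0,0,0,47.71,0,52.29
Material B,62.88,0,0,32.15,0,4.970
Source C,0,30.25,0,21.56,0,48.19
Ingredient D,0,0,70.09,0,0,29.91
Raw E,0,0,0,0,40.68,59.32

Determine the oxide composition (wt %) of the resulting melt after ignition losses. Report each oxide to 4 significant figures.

Glass mass = 305.3 kg (batch 441.7 − LOI 136.4).
Composition: SiO2 37.53%, CaO 7.260%, SrO 11.20%, MgO 33.46%, Li2O 10.56%

Exact precision is carried at every stage — intermediates are displayed with 4-significant-figure rounding across the worked steps. Each reported number takes a single rounding — all derived quantities, including the five compositions, the yield, LOI, totals, net glass mass, are computed using the weight values on 305.3 kg of glass in full float precision as set out in the problem or the answer.
What the batch supplies per oxide:
  SiO2: 182.2·0.6288 = 114.6 kg
  CaO: 73.27·0.3025 = 22.16 kg
  SrO: 48.78·0.7009 = 34.19 kg
  MgO: 58.20·0.4771 + 182.2·0.3215 + 73.27·0.2156 = 102.1 kg
  Li2O: 79.26·0.4068 = 32.24 kg
LOI: 58.20·0.5229 + 182.2·0.04970 + 73.27·0.4819 + 48.78·0.2991 + 79.26·0.5932 = 136.4 kg
Glass = total batch minus LOI = 441.7 − 136.4 = 305.3 kg (matching Σ of the oxides)
percent share: oxide ÷ glass, ×100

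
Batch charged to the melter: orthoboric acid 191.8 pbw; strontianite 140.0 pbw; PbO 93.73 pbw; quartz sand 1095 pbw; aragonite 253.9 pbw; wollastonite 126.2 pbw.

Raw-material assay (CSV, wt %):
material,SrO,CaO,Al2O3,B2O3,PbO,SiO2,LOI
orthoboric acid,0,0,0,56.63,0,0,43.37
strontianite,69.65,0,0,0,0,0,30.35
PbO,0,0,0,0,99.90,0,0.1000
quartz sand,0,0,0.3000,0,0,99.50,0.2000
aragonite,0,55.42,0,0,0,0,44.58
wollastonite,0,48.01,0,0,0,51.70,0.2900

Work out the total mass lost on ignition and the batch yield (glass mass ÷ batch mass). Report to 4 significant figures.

LOI loss = 241.5 pbw; glass = 1659 pbw; yield = 87.29%

Values along the way are shown rounded to 4 significant figures across the worked steps — all arithmetic runs at full precision at every stage. Every reported value is rounded just once; derived quantities (LOI, glass mass, the totals, yield, six oxide percentages) are recomputed at full float precision using the weight values at 1659 pbw of glass, as they appear in the problem or answer text.
Ignition loss by material:
  orthoboric acid: 191.8 × 0.4337 = 83.18 pbw
  strontianite: 140.0 × 0.3035 = 42.49 pbw
  PbO: 93.73 × 0.001000 = 0.09373 pbw
  quartz sand: 1095 × 0.002000 = 2.190 pbw
  aragonite: 253.9 × 0.4458 = 113.2 pbw
  wollastonite: 126.2 × 0.002900 = 0.3660 pbw
Total LOI = 241.5 pbw
Glass = batch − LOI = 1901 − 241.5 = 1659 pbw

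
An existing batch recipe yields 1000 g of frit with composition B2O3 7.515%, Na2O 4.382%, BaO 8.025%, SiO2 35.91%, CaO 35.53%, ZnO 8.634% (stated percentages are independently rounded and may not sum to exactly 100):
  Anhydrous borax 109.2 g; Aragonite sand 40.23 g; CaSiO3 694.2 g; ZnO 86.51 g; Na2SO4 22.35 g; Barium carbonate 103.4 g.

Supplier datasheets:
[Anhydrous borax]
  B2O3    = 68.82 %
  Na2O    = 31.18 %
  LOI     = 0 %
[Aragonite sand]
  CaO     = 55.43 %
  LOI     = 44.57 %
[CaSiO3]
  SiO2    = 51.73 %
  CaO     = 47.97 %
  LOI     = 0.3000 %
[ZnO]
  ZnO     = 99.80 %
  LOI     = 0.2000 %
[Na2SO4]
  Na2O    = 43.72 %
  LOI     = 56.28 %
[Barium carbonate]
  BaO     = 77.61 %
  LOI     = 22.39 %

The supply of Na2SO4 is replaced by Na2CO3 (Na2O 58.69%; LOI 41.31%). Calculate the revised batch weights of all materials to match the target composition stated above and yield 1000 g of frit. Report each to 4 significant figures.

The intermediate values appear with 4-significant-digit rounding in the working. Full float precision is maintained through the solve. Exactly one rounding goes into every reported number. The derived quantities are re-derived at exact precision (the yield, glass mass, six oxide percentages, ignition loss, the totals) from the batch weights at 1000 g of glass as they appear in the problem or the answer.
Oxide-by-oxide targets in 1000 g frit:
  B2O3: 7.515% × 1000 = 75.15 g
  Na2O: 4.382% × 1000 = 43.82 g
  BaO: 8.025% × 1000 = 80.25 g
  SiO2: 35.91% × 1000 = 359.1 g
  CaO: 35.53% × 1000 = 355.3 g
  ZnO: 8.634% × 1000 = 86.34 g
Checking each oxide sum using the reported weights, relative to the basis at hand (sum by sum, the targets are met net of answer rounding effects):
  B2O3: 109.2·0.6882 = 75.15 g (target 75.15 g)
  Na2O: 109.2·0.3118 + 16.65·0.5869 = 43.82 g (target 43.82 g)
  BaO: 103.4·0.7761 = 80.25 g (target 80.25 g)
  SiO2: 694.2·0.5173 = 359.1 g (target 359.1 g)
  CaO: 40.23·0.5543 + 694.2·0.4797 = 355.3 g (target 355.3 g)
  ZnO: 86.51·0.9980 = 86.34 g (target 86.34 g)
Glass-mass bookkeeping: net batch after ignition = 1000 g (oxide target masses add up to 1000 g; the stated basis being 1000 g — a pure rounding effect).
Whole-batch sum: Σ batch = 1050 g; Σ batch·LOI gives LOI loss = 50.22 g; glass ÷ batch gives a yield of 95.22%.

Revised batch per 1000 g frit:
  Anhydrous borax: 109.2 g
  Aragonite sand: 40.23 g
  CaSiO3: 694.2 g
  ZnO: 86.51 g
  Na2CO3: 16.65 g
  Barium carbonate: 103.4 g
Total batch = 1050 g; LOI loss = 50.22 g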